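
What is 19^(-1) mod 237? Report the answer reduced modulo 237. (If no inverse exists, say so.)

gcd(237, 19) by repeated division:
237 = 12·19 + 9
19 = 2·9 + 1
9 = 9·1 + 0
gcd = 1, so the inverse exists. Back-substitute:
1 = 19 − 2·9
1 = −2·237 + 25·19
So 19·25 ≡ 1 (mod 237).

25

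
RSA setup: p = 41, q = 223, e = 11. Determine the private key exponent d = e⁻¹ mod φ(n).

φ(n) = (p−1)(q−1) = 40·222 = 8880.
Need d with 11·d ≡ 1 (mod 8880). Apply the extended Euclidean algorithm:
8880 = 807×11 + 3
11 = 3×3 + 2
3 = 1×2 + 1
2 = 2×1 + 0
Back-substitute:
1 = 3 − 2
1 = −11 + 4·3
1 = 4·8880 − 3229·11
So 11·(-3229) ≡ 1 (mod 8880), hence d ≡ -3229 ≡ 5651 (mod 8880).

5651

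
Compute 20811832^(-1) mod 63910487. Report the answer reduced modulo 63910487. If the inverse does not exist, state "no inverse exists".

Run Euclid on (63910487, 20811832):
63910487 = 3*20811832 + 1474991
20811832 = 14*1474991 + 161958
1474991 = 9*161958 + 17369
161958 = 9*17369 + 5637
17369 = 3*5637 + 458
5637 = 12*458 + 141
458 = 3*141 + 35
141 = 4*35 + 1
35 = 35*1 + 0
Since gcd(20811832, 63910487) = 1, back-substitute to write 1 as a combination:
1 = 141 − 4·35
1 = −4·458 + 13·141
1 = 13·5637 − 160·458
1 = −160·17369 + 493·5637
1 = 493·161958 − 4597·17369
1 = −4597·1474991 + 41866·161958
1 = 41866·20811832 − 590721·1474991
1 = −590721·63910487 + 1814029·20811832
So 20811832·1814029 ≡ 1 (mod 63910487).

1814029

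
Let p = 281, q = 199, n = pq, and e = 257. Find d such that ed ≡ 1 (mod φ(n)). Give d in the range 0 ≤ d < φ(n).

φ(n) = (p−1)(q−1) = 280·198 = 55440.
Need d with 257·d ≡ 1 (mod 55440). Apply the extended Euclidean algorithm:
55440 = 215·257 + 185
257 = 1·185 + 72
185 = 2·72 + 41
72 = 1·41 + 31
41 = 1·31 + 10
31 = 3·10 + 1
10 = 10·1 + 0
Back-substitute:
1 = 31 − 3·10
1 = −3·41 + 4·31
1 = 4·72 − 7·41
1 = −7·185 + 18·72
1 = 18·257 − 25·185
1 = −25·55440 + 5393·257
So 257·5393 ≡ 1 (mod 55440), hence d = 5393.

5393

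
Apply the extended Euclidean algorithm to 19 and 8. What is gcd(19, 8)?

Repeated division:
19 = 2·8 + 3
8 = 2·3 + 2
3 = 1·2 + 1
2 = 2·1 + 0
gcd(19, 8) = 1.
Working backward:
1 = 3 − 2
1 = −8 + 3·3
1 = 3·19 − 7·8
So 1 = (3)·19 + (-7)·8.

1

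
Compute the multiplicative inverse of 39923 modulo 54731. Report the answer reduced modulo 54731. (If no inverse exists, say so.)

Extended Euclidean algorithm:
54731 = 1×39923 + 14808
39923 = 2×14808 + 10307
14808 = 1×10307 + 4501
10307 = 2×4501 + 1305
4501 = 3×1305 + 586
1305 = 2×586 + 133
586 = 4×133 + 54
133 = 2×54 + 25
54 = 2×25 + 4
25 = 6×4 + 1
4 = 4×1 + 0
Since gcd(39923, 54731) = 1, back-substitute to write 1 as a combination:
1 = 25 − 6·4
1 = −6·54 + 13·25
1 = 13·133 − 32·54
1 = −32·586 + 141·133
1 = 141·1305 − 314·586
1 = −314·4501 + 1083·1305
1 = 1083·10307 − 2480·4501
1 = −2480·14808 + 3563·10307
1 = 3563·39923 − 9606·14808
1 = −9606·54731 + 13169·39923
So 39923·13169 ≡ 1 (mod 54731).

13169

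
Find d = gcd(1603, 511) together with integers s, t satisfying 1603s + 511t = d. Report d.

Euclidean algorithm:
1603 = 3×511 + 70
511 = 7×70 + 21
70 = 3×21 + 7
21 = 3×7 + 0
gcd(1603, 511) = 7.
Express as a combination:
7 = 70 − 3·21
7 = −3·511 + 22·70
7 = 22·1603 − 69·511
So 7 = (22)·1603 + (-69)·511.

7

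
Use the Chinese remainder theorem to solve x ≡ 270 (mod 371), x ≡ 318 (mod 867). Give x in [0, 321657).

Write x = 270 + 371·k. Then 371·k ≡ 318 − 270 ≡ 48 (mod 867).
Need 371⁻¹ mod 867. Extended Euclid on (867, 371):
867 = 2·371 + 125
371 = 2·125 + 121
125 = 1·121 + 4
121 = 30·4 + 1
4 = 4·1 + 0
Back-substitute:
1 = 121 − 30·4
1 = −30·125 + 31·121
1 = 31·371 − 92·125
1 = −92·867 + 215·371
371⁻¹ ≡ 215 (mod 867), so k ≡ 215·48 ≡ 783 (mod 867).
x = 270 + 371·783 = 290763.

290763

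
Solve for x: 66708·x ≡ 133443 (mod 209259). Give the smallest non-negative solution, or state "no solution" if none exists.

First find gcd(66708, 209259):
209259 = 3*66708 + 9135
66708 = 7*9135 + 2763
9135 = 3*2763 + 846
2763 = 3*846 + 225
846 = 3*225 + 171
225 = 1*171 + 54
171 = 3*54 + 9
54 = 6*9 + 0
gcd = 9 and 9 | 133443, so solutions exist. Divide through by 9: 7412x ≡ 14827 (mod 23251).
Now find 7412⁻¹ mod 23251:
23251 = 3*7412 + 1015
7412 = 7*1015 + 307
1015 = 3*307 + 94
307 = 3*94 + 25
94 = 3*25 + 19
25 = 1*19 + 6
19 = 3*6 + 1
6 = 6*1 + 0
Back-substitute:
1 = 19 − 3·6
1 = −3·25 + 4·19
1 = 4·94 − 15·25
1 = −15·307 + 49·94
1 = 49·1015 − 162·307
1 = −162·7412 + 1183·1015
1 = 1183·23251 − 3711·7412
So 7412·(-3711) ≡ 1 (mod 23251), i.e. 7412⁻¹ ≡ 19540.
Then x ≡ 19540·14827 ≡ 12120 (mod 23251); the smallest non-negative solution is x = 12120.

12120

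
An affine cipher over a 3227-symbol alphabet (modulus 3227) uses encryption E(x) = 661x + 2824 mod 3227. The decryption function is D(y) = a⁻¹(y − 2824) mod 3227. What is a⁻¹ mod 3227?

2441

Apply the Euclidean algorithm to 3227 and 661:
3227 = 4*661 + 583
661 = 1*583 + 78
583 = 7*78 + 37
78 = 2*37 + 4
37 = 9*4 + 1
4 = 4*1 + 0
The gcd is 1. Working backward:
1 = 37 − 9·4
1 = −9·78 + 19·37
1 = 19·583 − 142·78
1 = −142·661 + 161·583
1 = 161·3227 − 786·661
Hence 661⁻¹ ≡ -786 ≡ 2441 (mod 3227).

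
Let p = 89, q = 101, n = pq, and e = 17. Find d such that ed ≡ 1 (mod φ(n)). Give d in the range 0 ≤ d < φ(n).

1553

φ(n) = (p−1)(q−1) = 88·100 = 8800.
Need d with 17·d ≡ 1 (mod 8800). Apply the extended Euclidean algorithm:
8800 = 517·17 + 11
17 = 1·11 + 6
11 = 1·6 + 5
6 = 1·5 + 1
5 = 5·1 + 0
Back-substitute:
1 = 6 − 5
1 = −11 + 2·6
1 = 2·17 − 3·11
1 = −3·8800 + 1553·17
So 17·1553 ≡ 1 (mod 8800), hence d = 1553.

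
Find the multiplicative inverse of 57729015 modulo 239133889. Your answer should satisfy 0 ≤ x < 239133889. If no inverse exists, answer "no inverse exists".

Run Euclid on (239133889, 57729015):
239133889 = 4×57729015 + 8217829
57729015 = 7×8217829 + 204212
8217829 = 40×204212 + 49349
204212 = 4×49349 + 6816
49349 = 7×6816 + 1637
6816 = 4×1637 + 268
1637 = 6×268 + 29
268 = 9×29 + 7
29 = 4×7 + 1
7 = 7×1 + 0
gcd = 1, so the inverse exists. Back-substitute:
1 = 29 − 4·7
1 = −4·268 + 37·29
1 = 37·1637 − 226·268
1 = −226·6816 + 941·1637
1 = 941·49349 − 6813·6816
1 = −6813·204212 + 28193·49349
1 = 28193·8217829 − 1134533·204212
1 = −1134533·57729015 + 7969924·8217829
1 = 7969924·239133889 − 33014229·57729015
Hence 57729015⁻¹ ≡ -33014229 ≡ 206119660 (mod 239133889).

206119660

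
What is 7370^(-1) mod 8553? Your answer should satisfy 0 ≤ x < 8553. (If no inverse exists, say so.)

6572

gcd(8553, 7370) by repeated division:
8553 = 1·7370 + 1183
7370 = 6·1183 + 272
1183 = 4·272 + 95
272 = 2·95 + 82
95 = 1·82 + 13
82 = 6·13 + 4
13 = 3·4 + 1
4 = 4·1 + 0
gcd = 1, so the inverse exists. Back-substitute:
1 = 13 − 3·4
1 = −3·82 + 19·13
1 = 19·95 − 22·82
1 = −22·272 + 63·95
1 = 63·1183 − 274·272
1 = −274·7370 + 1707·1183
1 = 1707·8553 − 1981·7370
Hence 7370⁻¹ ≡ -1981 ≡ 6572 (mod 8553).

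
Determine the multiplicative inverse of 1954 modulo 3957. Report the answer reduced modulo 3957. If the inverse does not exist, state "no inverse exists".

646

Run Euclid on (3957, 1954):
3957 = 2×1954 + 49
1954 = 39×49 + 43
49 = 1×43 + 6
43 = 7×6 + 1
6 = 6×1 + 0
Since gcd(1954, 3957) = 1, back-substitute to write 1 as a combination:
1 = 43 − 7·6
1 = −7·49 + 8·43
1 = 8·1954 − 319·49
1 = −319·3957 + 646·1954
So 1954·646 ≡ 1 (mod 3957).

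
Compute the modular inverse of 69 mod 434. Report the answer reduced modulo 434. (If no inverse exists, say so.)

195

Extended Euclidean algorithm:
434 = 6*69 + 20
69 = 3*20 + 9
20 = 2*9 + 2
9 = 4*2 + 1
2 = 2*1 + 0
The gcd is 1. Working backward:
1 = 9 − 4·2
1 = −4·20 + 9·9
1 = 9·69 − 31·20
1 = −31·434 + 195·69
So 69·195 ≡ 1 (mod 434).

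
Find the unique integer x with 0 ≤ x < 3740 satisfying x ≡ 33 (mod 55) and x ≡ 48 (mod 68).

Write x = 33 + 55·k. Then 55·k ≡ 48 − 33 ≡ 15 (mod 68).
Need 55⁻¹ mod 68. Extended Euclid on (68, 55):
68 = 1·55 + 13
55 = 4·13 + 3
13 = 4·3 + 1
3 = 3·1 + 0
Back-substitute:
1 = 13 − 4·3
1 = −4·55 + 17·13
1 = 17·68 − 21·55
55⁻¹ ≡ 47 (mod 68), so k ≡ 47·15 ≡ 25 (mod 68).
x = 33 + 55·25 = 1408.

1408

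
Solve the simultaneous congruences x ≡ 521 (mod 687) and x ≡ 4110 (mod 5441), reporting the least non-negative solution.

2262125

Write x = 521 + 687·k. Then 687·k ≡ 4110 − 521 ≡ 3589 (mod 5441).
Need 687⁻¹ mod 5441. Extended Euclid on (5441, 687):
5441 = 7*687 + 632
687 = 1*632 + 55
632 = 11*55 + 27
55 = 2*27 + 1
27 = 27*1 + 0
Back-substitute:
1 = 55 − 2·27
1 = −2·632 + 23·55
1 = 23·687 − 25·632
1 = −25·5441 + 198·687
687⁻¹ ≡ 198 (mod 5441), so k ≡ 198·3589 ≡ 3292 (mod 5441).
x = 521 + 687·3292 = 2262125.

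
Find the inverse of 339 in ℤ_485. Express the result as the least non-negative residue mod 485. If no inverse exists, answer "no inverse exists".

Extended Euclidean algorithm:
485 = 1*339 + 146
339 = 2*146 + 47
146 = 3*47 + 5
47 = 9*5 + 2
5 = 2*2 + 1
2 = 2*1 + 0
gcd = 1, so the inverse exists. Back-substitute:
1 = 5 − 2·2
1 = −2·47 + 19·5
1 = 19·146 − 59·47
1 = −59·339 + 137·146
1 = 137·485 − 196·339
Hence 339⁻¹ ≡ -196 ≡ 289 (mod 485).

289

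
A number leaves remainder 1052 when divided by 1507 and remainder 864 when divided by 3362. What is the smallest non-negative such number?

4428618

Write x = 1052 + 1507·k. Then 1507·k ≡ 864 − 1052 ≡ 3174 (mod 3362).
Need 1507⁻¹ mod 3362. Extended Euclid on (3362, 1507):
3362 = 2*1507 + 348
1507 = 4*348 + 115
348 = 3*115 + 3
115 = 38*3 + 1
3 = 3*1 + 0
Back-substitute:
1 = 115 − 38·3
1 = −38·348 + 115·115
1 = 115·1507 − 498·348
1 = −498·3362 + 1111·1507
1507⁻¹ ≡ 1111 (mod 3362), so k ≡ 1111·3174 ≡ 2938 (mod 3362).
x = 1052 + 1507·2938 = 4428618.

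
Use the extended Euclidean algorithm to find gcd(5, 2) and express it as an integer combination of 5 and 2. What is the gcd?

Apply Euclid's algorithm to 5 and 2:
5 = 2*2 + 1
2 = 2*1 + 0
gcd(5, 2) = 1.
Working backward:
1 = 5 − 2·2
So 1 = (1)·5 + (-2)·2.

1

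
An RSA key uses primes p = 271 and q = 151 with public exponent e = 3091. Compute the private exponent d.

511

φ(n) = (p−1)(q−1) = 270·150 = 40500.
Need d with 3091·d ≡ 1 (mod 40500). Apply the extended Euclidean algorithm:
40500 = 13×3091 + 317
3091 = 9×317 + 238
317 = 1×238 + 79
238 = 3×79 + 1
79 = 79×1 + 0
Back-substitute:
1 = 238 − 3·79
1 = −3·317 + 4·238
1 = 4·3091 − 39·317
1 = −39·40500 + 511·3091
So 3091·511 ≡ 1 (mod 40500), hence d = 511.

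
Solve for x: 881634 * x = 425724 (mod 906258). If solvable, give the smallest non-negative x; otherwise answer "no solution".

42896

First find gcd(881634, 906258):
906258 = 1*881634 + 24624
881634 = 35*24624 + 19794
24624 = 1*19794 + 4830
19794 = 4*4830 + 474
4830 = 10*474 + 90
474 = 5*90 + 24
90 = 3*24 + 18
24 = 1*18 + 6
18 = 3*6 + 0
gcd = 6 and 6 | 425724, so solutions exist. Divide through by 6: 146939x ≡ 70954 (mod 151043).
Now find 146939⁻¹ mod 151043:
151043 = 1·146939 + 4104
146939 = 35·4104 + 3299
4104 = 1·3299 + 805
3299 = 4·805 + 79
805 = 10·79 + 15
79 = 5·15 + 4
15 = 3·4 + 3
4 = 1·3 + 1
3 = 3·1 + 0
Back-substitute:
1 = 4 − 3
1 = −15 + 4·4
1 = 4·79 − 21·15
1 = −21·805 + 214·79
1 = 214·3299 − 877·805
1 = −877·4104 + 1091·3299
1 = 1091·146939 − 39062·4104
1 = −39062·151043 + 40153·146939
So 146939⁻¹ ≡ 40153 (mod 151043).
Then x ≡ 40153·70954 ≡ 42896 (mod 151043); the smallest non-negative solution is x = 42896.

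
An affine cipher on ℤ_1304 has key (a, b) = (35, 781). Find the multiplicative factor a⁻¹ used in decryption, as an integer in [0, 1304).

1155

Extended Euclidean algorithm:
1304 = 37×35 + 9
35 = 3×9 + 8
9 = 1×8 + 1
8 = 8×1 + 0
gcd = 1, so the inverse exists. Back-substitute:
1 = 9 − 8
1 = −35 + 4·9
1 = 4·1304 − 149·35
So 35·(-149) ≡ 1 (mod 1304), and -149 ≡ 1155 (mod 1304).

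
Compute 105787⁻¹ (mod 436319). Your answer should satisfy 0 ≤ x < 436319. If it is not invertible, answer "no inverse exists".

333227

Apply the Euclidean algorithm to 436319 and 105787:
436319 = 4×105787 + 13171
105787 = 8×13171 + 419
13171 = 31×419 + 182
419 = 2×182 + 55
182 = 3×55 + 17
55 = 3×17 + 4
17 = 4×4 + 1
4 = 4×1 + 0
gcd = 1, so the inverse exists. Back-substitute:
1 = 17 − 4·4
1 = −4·55 + 13·17
1 = 13·182 − 43·55
1 = −43·419 + 99·182
1 = 99·13171 − 3112·419
1 = −3112·105787 + 24995·13171
1 = 24995·436319 − 103092·105787
So 105787·(-103092) ≡ 1 (mod 436319), and -103092 ≡ 333227 (mod 436319).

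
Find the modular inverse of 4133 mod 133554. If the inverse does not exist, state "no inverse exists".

32411

Run Euclid on (133554, 4133):
133554 = 32·4133 + 1298
4133 = 3·1298 + 239
1298 = 5·239 + 103
239 = 2·103 + 33
103 = 3·33 + 4
33 = 8·4 + 1
4 = 4·1 + 0
The gcd is 1. Working backward:
1 = 33 − 8·4
1 = −8·103 + 25·33
1 = 25·239 − 58·103
1 = −58·1298 + 315·239
1 = 315·4133 − 1003·1298
1 = −1003·133554 + 32411·4133
So 4133·32411 ≡ 1 (mod 133554).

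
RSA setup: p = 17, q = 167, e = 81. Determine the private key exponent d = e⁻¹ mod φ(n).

2033

φ(n) = (p−1)(q−1) = 16·166 = 2656.
Need d with 81·d ≡ 1 (mod 2656). Apply the extended Euclidean algorithm:
2656 = 32×81 + 64
81 = 1×64 + 17
64 = 3×17 + 13
17 = 1×13 + 4
13 = 3×4 + 1
4 = 4×1 + 0
Back-substitute:
1 = 13 − 3·4
1 = −3·17 + 4·13
1 = 4·64 − 15·17
1 = −15·81 + 19·64
1 = 19·2656 − 623·81
So 81·(-623) ≡ 1 (mod 2656), hence d ≡ -623 ≡ 2033 (mod 2656).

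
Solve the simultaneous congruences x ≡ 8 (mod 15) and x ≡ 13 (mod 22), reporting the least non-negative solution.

233

Write x = 8 + 15·k. Then 15·k ≡ 13 − 8 ≡ 5 (mod 22).
Need 15⁻¹ mod 22. Extended Euclid on (22, 15):
22 = 1×15 + 7
15 = 2×7 + 1
7 = 7×1 + 0
Back-substitute:
1 = 15 − 2·7
1 = −2·22 + 3·15
15⁻¹ ≡ 3 (mod 22), so k ≡ 3·5 ≡ 15 (mod 22).
x = 8 + 15·15 = 233.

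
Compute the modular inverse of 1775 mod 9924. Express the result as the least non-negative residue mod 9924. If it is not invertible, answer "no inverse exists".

Extended Euclidean algorithm:
9924 = 5×1775 + 1049
1775 = 1×1049 + 726
1049 = 1×726 + 323
726 = 2×323 + 80
323 = 4×80 + 3
80 = 26×3 + 2
3 = 1×2 + 1
2 = 2×1 + 0
gcd = 1, so the inverse exists. Back-substitute:
1 = 3 − 2
1 = −80 + 27·3
1 = 27·323 − 109·80
1 = −109·726 + 245·323
1 = 245·1049 − 354·726
1 = −354·1775 + 599·1049
1 = 599·9924 − 3349·1775
So 1775·(-3349) ≡ 1 (mod 9924), and -3349 ≡ 6575 (mod 9924).

6575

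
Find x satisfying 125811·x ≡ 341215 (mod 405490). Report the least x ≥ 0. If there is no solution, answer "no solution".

398025

First find gcd(125811, 405490):
405490 = 3×125811 + 28057
125811 = 4×28057 + 13583
28057 = 2×13583 + 891
13583 = 15×891 + 218
891 = 4×218 + 19
218 = 11×19 + 9
19 = 2×9 + 1
9 = 9×1 + 0
gcd = 1, so a unique solution mod 405490 exists.
Back-substitute for the Bézout coefficients:
1 = 19 − 2·9
1 = −2·218 + 23·19
1 = 23·891 − 94·218
1 = −94·13583 + 1433·891
1 = 1433·28057 − 2960·13583
1 = −2960·125811 + 13273·28057
1 = 13273·405490 − 42779·125811
So 125811·(-42779) ≡ 1 (mod 405490), giving 125811⁻¹ ≡ 362711.
x ≡ 125811⁻¹·341215 ≡ 362711·341215 ≡ 398025 (mod 405490).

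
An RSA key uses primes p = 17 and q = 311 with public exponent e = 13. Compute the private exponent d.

4197

φ(n) = (p−1)(q−1) = 16·310 = 4960.
Need d with 13·d ≡ 1 (mod 4960). Apply the extended Euclidean algorithm:
4960 = 381*13 + 7
13 = 1*7 + 6
7 = 1*6 + 1
6 = 6*1 + 0
Back-substitute:
1 = 7 − 6
1 = −13 + 2·7
1 = 2·4960 − 763·13
So 13·(-763) ≡ 1 (mod 4960), hence d ≡ -763 ≡ 4197 (mod 4960).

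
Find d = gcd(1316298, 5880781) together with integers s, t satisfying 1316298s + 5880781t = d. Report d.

1

Apply Euclid's algorithm to 5880781 and 1316298:
5880781 = 4·1316298 + 615589
1316298 = 2·615589 + 85120
615589 = 7·85120 + 19749
85120 = 4·19749 + 6124
19749 = 3·6124 + 1377
6124 = 4·1377 + 616
1377 = 2·616 + 145
616 = 4·145 + 36
145 = 4·36 + 1
36 = 36·1 + 0
gcd(1316298, 5880781) = 1.
Express as a combination:
1 = 145 − 4·36
1 = −4·616 + 17·145
1 = 17·1377 − 38·616
1 = −38·6124 + 169·1377
1 = 169·19749 − 545·6124
1 = −545·85120 + 2349·19749
1 = 2349·615589 − 16988·85120
1 = −16988·1316298 + 36325·615589
1 = 36325·5880781 − 162288·1316298
So 1 = (36325)·5880781 + (-162288)·1316298.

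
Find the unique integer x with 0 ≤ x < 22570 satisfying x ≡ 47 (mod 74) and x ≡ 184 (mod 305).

Write x = 47 + 74·k. Then 74·k ≡ 184 − 47 ≡ 137 (mod 305).
Need 74⁻¹ mod 305. Extended Euclid on (305, 74):
305 = 4×74 + 9
74 = 8×9 + 2
9 = 4×2 + 1
2 = 2×1 + 0
Back-substitute:
1 = 9 − 4·2
1 = −4·74 + 33·9
1 = 33·305 − 136·74
74⁻¹ ≡ 169 (mod 305), so k ≡ 169·137 ≡ 278 (mod 305).
x = 47 + 74·278 = 20619.

20619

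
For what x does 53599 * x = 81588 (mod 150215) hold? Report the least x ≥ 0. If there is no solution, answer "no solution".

7717

First find gcd(53599, 150215):
150215 = 2·53599 + 43017
53599 = 1·43017 + 10582
43017 = 4·10582 + 689
10582 = 15·689 + 247
689 = 2·247 + 195
247 = 1·195 + 52
195 = 3·52 + 39
52 = 1·39 + 13
39 = 3·13 + 0
gcd = 13 and 13 | 81588, so solutions exist. Divide through by 13: 4123x ≡ 6276 (mod 11555).
Now find 4123⁻¹ mod 11555:
11555 = 2×4123 + 3309
4123 = 1×3309 + 814
3309 = 4×814 + 53
814 = 15×53 + 19
53 = 2×19 + 15
19 = 1×15 + 4
15 = 3×4 + 3
4 = 1×3 + 1
3 = 3×1 + 0
Back-substitute:
1 = 4 − 3
1 = −15 + 4·4
1 = 4·19 − 5·15
1 = −5·53 + 14·19
1 = 14·814 − 215·53
1 = −215·3309 + 874·814
1 = 874·4123 − 1089·3309
1 = −1089·11555 + 3052·4123
So 4123⁻¹ ≡ 3052 (mod 11555).
Then x ≡ 3052·6276 ≡ 7717 (mod 11555); the smallest non-negative solution is x = 7717.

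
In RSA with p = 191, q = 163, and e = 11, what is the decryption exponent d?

13991

φ(n) = (p−1)(q−1) = 190·162 = 30780.
Need d with 11·d ≡ 1 (mod 30780). Apply the extended Euclidean algorithm:
30780 = 2798·11 + 2
11 = 5·2 + 1
2 = 2·1 + 0
Back-substitute:
1 = 11 − 5·2
1 = −5·30780 + 13991·11
So 11·13991 ≡ 1 (mod 30780), hence d = 13991.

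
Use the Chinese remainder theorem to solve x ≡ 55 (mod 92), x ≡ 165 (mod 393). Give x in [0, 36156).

Write x = 55 + 92·k. Then 92·k ≡ 165 − 55 ≡ 110 (mod 393).
Need 92⁻¹ mod 393. Extended Euclid on (393, 92):
393 = 4×92 + 25
92 = 3×25 + 17
25 = 1×17 + 8
17 = 2×8 + 1
8 = 8×1 + 0
Back-substitute:
1 = 17 − 2·8
1 = −2·25 + 3·17
1 = 3·92 − 11·25
1 = −11·393 + 47·92
92⁻¹ ≡ 47 (mod 393), so k ≡ 47·110 ≡ 61 (mod 393).
x = 55 + 92·61 = 5667.

5667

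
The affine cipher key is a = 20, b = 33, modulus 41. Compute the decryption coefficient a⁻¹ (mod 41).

Run Euclid on (41, 20):
41 = 2×20 + 1
20 = 20×1 + 0
The gcd is 1. Working backward:
1 = 41 − 2·20
Thus 20·(-2) ≡ 1 (mod 41); reducing, -2 mod 41 = 39.

39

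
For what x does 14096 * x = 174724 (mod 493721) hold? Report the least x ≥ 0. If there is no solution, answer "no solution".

476781

First find gcd(14096, 493721):
493721 = 35*14096 + 361
14096 = 39*361 + 17
361 = 21*17 + 4
17 = 4*4 + 1
4 = 4*1 + 0
gcd = 1, so a unique solution mod 493721 exists.
Back-substitute for the Bézout coefficients:
1 = 17 − 4·4
1 = −4·361 + 85·17
1 = 85·14096 − 3319·361
1 = −3319·493721 + 116250·14096
So 14096·(116250) ≡ 1 (mod 493721), giving 14096⁻¹ ≡ 116250.
x ≡ 14096⁻¹·174724 ≡ 116250·174724 ≡ 476781 (mod 493721).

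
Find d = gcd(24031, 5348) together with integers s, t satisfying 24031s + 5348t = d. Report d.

7

Apply Euclid's algorithm to 24031 and 5348:
24031 = 4*5348 + 2639
5348 = 2*2639 + 70
2639 = 37*70 + 49
70 = 1*49 + 21
49 = 2*21 + 7
21 = 3*7 + 0
gcd(24031, 5348) = 7.
Back-substituting:
7 = 49 − 2·21
7 = −2·70 + 3·49
7 = 3·2639 − 113·70
7 = −113·5348 + 229·2639
7 = 229·24031 − 1029·5348
So 7 = (229)·24031 + (-1029)·5348.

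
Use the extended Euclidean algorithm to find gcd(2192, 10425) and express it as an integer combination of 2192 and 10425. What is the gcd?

1

Euclidean algorithm:
10425 = 4·2192 + 1657
2192 = 1·1657 + 535
1657 = 3·535 + 52
535 = 10·52 + 15
52 = 3·15 + 7
15 = 2·7 + 1
7 = 7·1 + 0
gcd(2192, 10425) = 1.
Back-substituting:
1 = 15 − 2·7
1 = −2·52 + 7·15
1 = 7·535 − 72·52
1 = −72·1657 + 223·535
1 = 223·2192 − 295·1657
1 = −295·10425 + 1403·2192
So 1 = (-295)·10425 + (1403)·2192.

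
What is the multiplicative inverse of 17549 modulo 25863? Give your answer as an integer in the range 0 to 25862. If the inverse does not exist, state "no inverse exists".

6206

Extended Euclidean algorithm:
25863 = 1*17549 + 8314
17549 = 2*8314 + 921
8314 = 9*921 + 25
921 = 36*25 + 21
25 = 1*21 + 4
21 = 5*4 + 1
4 = 4*1 + 0
The gcd is 1. Working backward:
1 = 21 − 5·4
1 = −5·25 + 6·21
1 = 6·921 − 221·25
1 = −221·8314 + 1995·921
1 = 1995·17549 − 4211·8314
1 = −4211·25863 + 6206·17549
So 17549·6206 ≡ 1 (mod 25863).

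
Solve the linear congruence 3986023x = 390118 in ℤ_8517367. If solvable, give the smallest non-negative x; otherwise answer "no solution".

2447511

First find gcd(3986023, 8517367):
8517367 = 2×3986023 + 545321
3986023 = 7×545321 + 168776
545321 = 3×168776 + 38993
168776 = 4×38993 + 12804
38993 = 3×12804 + 581
12804 = 22×581 + 22
581 = 26×22 + 9
22 = 2×9 + 4
9 = 2×4 + 1
4 = 4×1 + 0
gcd = 1, so a unique solution mod 8517367 exists.
Back-substitute for the Bézout coefficients:
1 = 9 − 2·4
1 = −2·22 + 5·9
1 = 5·581 − 132·22
1 = −132·12804 + 2909·581
1 = 2909·38993 − 8859·12804
1 = −8859·168776 + 38345·38993
1 = 38345·545321 − 123894·168776
1 = −123894·3986023 + 905603·545321
1 = 905603·8517367 − 1935100·3986023
So 3986023·(-1935100) ≡ 1 (mod 8517367), giving 3986023⁻¹ ≡ 6582267.
x ≡ 3986023⁻¹·390118 ≡ 6582267·390118 ≡ 2447511 (mod 8517367).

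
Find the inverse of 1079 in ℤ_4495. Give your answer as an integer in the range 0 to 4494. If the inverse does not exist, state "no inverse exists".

904

gcd(4495, 1079) by repeated division:
4495 = 4×1079 + 179
1079 = 6×179 + 5
179 = 35×5 + 4
5 = 1×4 + 1
4 = 4×1 + 0
gcd = 1, so the inverse exists. Back-substitute:
1 = 5 − 4
1 = −179 + 36·5
1 = 36·1079 − 217·179
1 = −217·4495 + 904·1079
So 1079·904 ≡ 1 (mod 4495).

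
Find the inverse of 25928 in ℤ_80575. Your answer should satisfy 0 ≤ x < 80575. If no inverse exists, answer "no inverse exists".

Run Euclid on (80575, 25928):
80575 = 3×25928 + 2791
25928 = 9×2791 + 809
2791 = 3×809 + 364
809 = 2×364 + 81
364 = 4×81 + 40
81 = 2×40 + 1
40 = 40×1 + 0
gcd = 1, so the inverse exists. Back-substitute:
1 = 81 − 2·40
1 = −2·364 + 9·81
1 = 9·809 − 20·364
1 = −20·2791 + 69·809
1 = 69·25928 − 641·2791
1 = −641·80575 + 1992·25928
So 25928·1992 ≡ 1 (mod 80575).

1992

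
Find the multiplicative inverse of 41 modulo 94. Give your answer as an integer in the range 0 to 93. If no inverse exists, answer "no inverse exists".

Extended Euclidean algorithm:
94 = 2*41 + 12
41 = 3*12 + 5
12 = 2*5 + 2
5 = 2*2 + 1
2 = 2*1 + 0
Since gcd(41, 94) = 1, back-substitute to write 1 as a combination:
1 = 5 − 2·2
1 = −2·12 + 5·5
1 = 5·41 − 17·12
1 = −17·94 + 39·41
So 41·39 ≡ 1 (mod 94).

39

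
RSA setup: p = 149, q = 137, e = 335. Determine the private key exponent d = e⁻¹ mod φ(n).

φ(n) = (p−1)(q−1) = 148·136 = 20128.
Need d with 335·d ≡ 1 (mod 20128). Apply the extended Euclidean algorithm:
20128 = 60×335 + 28
335 = 11×28 + 27
28 = 1×27 + 1
27 = 27×1 + 0
Back-substitute:
1 = 28 − 27
1 = −335 + 12·28
1 = 12·20128 − 721·335
So 335·(-721) ≡ 1 (mod 20128), hence d ≡ -721 ≡ 19407 (mod 20128).

19407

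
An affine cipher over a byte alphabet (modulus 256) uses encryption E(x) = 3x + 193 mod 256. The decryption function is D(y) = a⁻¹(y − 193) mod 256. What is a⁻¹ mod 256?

171

Apply the Euclidean algorithm to 256 and 3:
256 = 85×3 + 1
3 = 3×1 + 0
gcd = 1, so the inverse exists. Back-substitute:
1 = 256 − 85·3
Hence 3⁻¹ ≡ -85 ≡ 171 (mod 256).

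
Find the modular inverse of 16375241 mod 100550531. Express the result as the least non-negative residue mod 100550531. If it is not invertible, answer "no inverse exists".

96540948

Extended Euclidean algorithm:
100550531 = 6*16375241 + 2299085
16375241 = 7*2299085 + 281646
2299085 = 8*281646 + 45917
281646 = 6*45917 + 6144
45917 = 7*6144 + 2909
6144 = 2*2909 + 326
2909 = 8*326 + 301
326 = 1*301 + 25
301 = 12*25 + 1
25 = 25*1 + 0
The gcd is 1. Working backward:
1 = 301 − 12·25
1 = −12·326 + 13·301
1 = 13·2909 − 116·326
1 = −116·6144 + 245·2909
1 = 245·45917 − 1831·6144
1 = −1831·281646 + 11231·45917
1 = 11231·2299085 − 91679·281646
1 = −91679·16375241 + 652984·2299085
1 = 652984·100550531 − 4009583·16375241
Hence 16375241⁻¹ ≡ -4009583 ≡ 96540948 (mod 100550531).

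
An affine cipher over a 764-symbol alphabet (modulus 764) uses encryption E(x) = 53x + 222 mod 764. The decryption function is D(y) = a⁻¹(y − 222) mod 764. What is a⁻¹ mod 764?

173

Apply the Euclidean algorithm to 764 and 53:
764 = 14*53 + 22
53 = 2*22 + 9
22 = 2*9 + 4
9 = 2*4 + 1
4 = 4*1 + 0
Since gcd(53, 764) = 1, back-substitute to write 1 as a combination:
1 = 9 − 2·4
1 = −2·22 + 5·9
1 = 5·53 − 12·22
1 = −12·764 + 173·53
So 53·173 ≡ 1 (mod 764).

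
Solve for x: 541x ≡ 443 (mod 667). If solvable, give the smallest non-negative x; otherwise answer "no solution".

150

First find gcd(541, 667):
667 = 1*541 + 126
541 = 4*126 + 37
126 = 3*37 + 15
37 = 2*15 + 7
15 = 2*7 + 1
7 = 7*1 + 0
gcd = 1, so a unique solution mod 667 exists.
Back-substitute for the Bézout coefficients:
1 = 15 − 2·7
1 = −2·37 + 5·15
1 = 5·126 − 17·37
1 = −17·541 + 73·126
1 = 73·667 − 90·541
So 541·(-90) ≡ 1 (mod 667), giving 541⁻¹ ≡ 577.
x ≡ 541⁻¹·443 ≡ 577·443 ≡ 150 (mod 667).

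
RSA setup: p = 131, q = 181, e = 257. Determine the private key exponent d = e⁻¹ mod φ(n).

7193

φ(n) = (p−1)(q−1) = 130·180 = 23400.
Need d with 257·d ≡ 1 (mod 23400). Apply the extended Euclidean algorithm:
23400 = 91*257 + 13
257 = 19*13 + 10
13 = 1*10 + 3
10 = 3*3 + 1
3 = 3*1 + 0
Back-substitute:
1 = 10 − 3·3
1 = −3·13 + 4·10
1 = 4·257 − 79·13
1 = −79·23400 + 7193·257
So 257·7193 ≡ 1 (mod 23400), hence d = 7193.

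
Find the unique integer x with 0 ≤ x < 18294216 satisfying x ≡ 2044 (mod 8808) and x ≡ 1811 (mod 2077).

1059004

Write x = 2044 + 8808·k. Then 8808·k ≡ 1811 − 2044 ≡ 1844 (mod 2077).
Need 8808⁻¹ mod 2077. Extended Euclid on (2077, 500):
2077 = 4·500 + 77
500 = 6·77 + 38
77 = 2·38 + 1
38 = 38·1 + 0
Back-substitute:
1 = 77 − 2·38
1 = −2·500 + 13·77
1 = 13·2077 − 54·500
8808⁻¹ ≡ 2023 (mod 2077), so k ≡ 2023·1844 ≡ 120 (mod 2077).
x = 2044 + 8808·120 = 1059004.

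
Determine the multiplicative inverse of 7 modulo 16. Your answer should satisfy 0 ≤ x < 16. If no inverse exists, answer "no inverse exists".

7

Extended Euclidean algorithm:
16 = 2*7 + 2
7 = 3*2 + 1
2 = 2*1 + 0
gcd = 1, so the inverse exists. Back-substitute:
1 = 7 − 3·2
1 = −3·16 + 7·7
So 7·7 ≡ 1 (mod 16).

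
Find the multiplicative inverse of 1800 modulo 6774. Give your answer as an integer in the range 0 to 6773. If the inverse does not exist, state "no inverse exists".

no inverse exists

Compute gcd(1800, 6774):
6774 = 3*1800 + 1374
1800 = 1*1374 + 426
1374 = 3*426 + 96
426 = 4*96 + 42
96 = 2*42 + 12
42 = 3*12 + 6
12 = 2*6 + 0
gcd(1800, 6774) = 6 ≠ 1, so 1800 has no multiplicative inverse modulo 6774.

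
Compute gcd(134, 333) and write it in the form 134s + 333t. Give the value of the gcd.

Euclidean algorithm:
333 = 2·134 + 65
134 = 2·65 + 4
65 = 16·4 + 1
4 = 4·1 + 0
gcd(134, 333) = 1.
Express as a combination:
1 = 65 − 16·4
1 = −16·134 + 33·65
1 = 33·333 − 82·134
So 1 = (33)·333 + (-82)·134.

1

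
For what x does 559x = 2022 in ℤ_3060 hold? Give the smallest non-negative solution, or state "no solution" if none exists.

First find gcd(559, 3060):
3060 = 5·559 + 265
559 = 2·265 + 29
265 = 9·29 + 4
29 = 7·4 + 1
4 = 4·1 + 0
gcd = 1, so a unique solution mod 3060 exists.
Back-substitute for the Bézout coefficients:
1 = 29 − 7·4
1 = −7·265 + 64·29
1 = 64·559 − 135·265
1 = −135·3060 + 739·559
So 559·(739) ≡ 1 (mod 3060), giving 559⁻¹ ≡ 739.
x ≡ 559⁻¹·2022 ≡ 739·2022 ≡ 978 (mod 3060).

978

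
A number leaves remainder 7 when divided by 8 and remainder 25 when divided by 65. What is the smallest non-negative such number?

Write x = 7 + 8·k. Then 8·k ≡ 25 − 7 ≡ 18 (mod 65).
Need 8⁻¹ mod 65. Extended Euclid on (65, 8):
65 = 8×8 + 1
8 = 8×1 + 0
Back-substitute:
1 = 65 − 8·8
8⁻¹ ≡ 57 (mod 65), so k ≡ 57·18 ≡ 51 (mod 65).
x = 7 + 8·51 = 415.

415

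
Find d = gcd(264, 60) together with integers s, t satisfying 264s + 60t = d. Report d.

Repeated division:
264 = 4*60 + 24
60 = 2*24 + 12
24 = 2*12 + 0
gcd(264, 60) = 12.
Express as a combination:
12 = 60 − 2·24
12 = −2·264 + 9·60
So 12 = (-2)·264 + (9)·60.

12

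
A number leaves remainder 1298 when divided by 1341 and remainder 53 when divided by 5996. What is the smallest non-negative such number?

7429097

Write x = 1298 + 1341·k. Then 1341·k ≡ 53 − 1298 ≡ 4751 (mod 5996).
Need 1341⁻¹ mod 5996. Extended Euclid on (5996, 1341):
5996 = 4×1341 + 632
1341 = 2×632 + 77
632 = 8×77 + 16
77 = 4×16 + 13
16 = 1×13 + 3
13 = 4×3 + 1
3 = 3×1 + 0
Back-substitute:
1 = 13 − 4·3
1 = −4·16 + 5·13
1 = 5·77 − 24·16
1 = −24·632 + 197·77
1 = 197·1341 − 418·632
1 = −418·5996 + 1869·1341
1341⁻¹ ≡ 1869 (mod 5996), so k ≡ 1869·4751 ≡ 5539 (mod 5996).
x = 1298 + 1341·5539 = 7429097.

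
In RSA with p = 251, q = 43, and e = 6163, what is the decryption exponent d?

5227

φ(n) = (p−1)(q−1) = 250·42 = 10500.
Need d with 6163·d ≡ 1 (mod 10500). Apply the extended Euclidean algorithm:
10500 = 1·6163 + 4337
6163 = 1·4337 + 1826
4337 = 2·1826 + 685
1826 = 2·685 + 456
685 = 1·456 + 229
456 = 1·229 + 227
229 = 1·227 + 2
227 = 113·2 + 1
2 = 2·1 + 0
Back-substitute:
1 = 227 − 113·2
1 = −113·229 + 114·227
1 = 114·456 − 227·229
1 = −227·685 + 341·456
1 = 341·1826 − 909·685
1 = −909·4337 + 2159·1826
1 = 2159·6163 − 3068·4337
1 = −3068·10500 + 5227·6163
So 6163·5227 ≡ 1 (mod 10500), hence d = 5227.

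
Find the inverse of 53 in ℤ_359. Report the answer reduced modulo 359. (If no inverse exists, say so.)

210

Extended Euclidean algorithm:
359 = 6×53 + 41
53 = 1×41 + 12
41 = 3×12 + 5
12 = 2×5 + 2
5 = 2×2 + 1
2 = 2×1 + 0
gcd = 1, so the inverse exists. Back-substitute:
1 = 5 − 2·2
1 = −2·12 + 5·5
1 = 5·41 − 17·12
1 = −17·53 + 22·41
1 = 22·359 − 149·53
Hence 53⁻¹ ≡ -149 ≡ 210 (mod 359).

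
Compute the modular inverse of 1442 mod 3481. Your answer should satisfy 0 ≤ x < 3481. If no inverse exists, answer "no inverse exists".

379

Apply the Euclidean algorithm to 3481 and 1442:
3481 = 2×1442 + 597
1442 = 2×597 + 248
597 = 2×248 + 101
248 = 2×101 + 46
101 = 2×46 + 9
46 = 5×9 + 1
9 = 9×1 + 0
Since gcd(1442, 3481) = 1, back-substitute to write 1 as a combination:
1 = 46 − 5·9
1 = −5·101 + 11·46
1 = 11·248 − 27·101
1 = −27·597 + 65·248
1 = 65·1442 − 157·597
1 = −157·3481 + 379·1442
So 1442·379 ≡ 1 (mod 3481).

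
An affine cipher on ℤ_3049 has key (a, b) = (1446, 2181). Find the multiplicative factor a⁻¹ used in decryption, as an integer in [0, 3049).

Run Euclid on (3049, 1446):
3049 = 2·1446 + 157
1446 = 9·157 + 33
157 = 4·33 + 25
33 = 1·25 + 8
25 = 3·8 + 1
8 = 8·1 + 0
The gcd is 1. Working backward:
1 = 25 − 3·8
1 = −3·33 + 4·25
1 = 4·157 − 19·33
1 = −19·1446 + 175·157
1 = 175·3049 − 369·1446
So 1446·(-369) ≡ 1 (mod 3049), and -369 ≡ 2680 (mod 3049).

2680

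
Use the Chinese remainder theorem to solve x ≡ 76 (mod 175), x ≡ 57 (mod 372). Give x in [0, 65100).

56601

Write x = 76 + 175·k. Then 175·k ≡ 57 − 76 ≡ 353 (mod 372).
Need 175⁻¹ mod 372. Extended Euclid on (372, 175):
372 = 2×175 + 22
175 = 7×22 + 21
22 = 1×21 + 1
21 = 21×1 + 0
Back-substitute:
1 = 22 − 21
1 = −175 + 8·22
1 = 8·372 − 17·175
175⁻¹ ≡ 355 (mod 372), so k ≡ 355·353 ≡ 323 (mod 372).
x = 76 + 175·323 = 56601.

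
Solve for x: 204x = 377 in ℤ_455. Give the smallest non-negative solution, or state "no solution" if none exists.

13

First find gcd(204, 455):
455 = 2·204 + 47
204 = 4·47 + 16
47 = 2·16 + 15
16 = 1·15 + 1
15 = 15·1 + 0
gcd = 1, so a unique solution mod 455 exists.
Back-substitute for the Bézout coefficients:
1 = 16 − 15
1 = −47 + 3·16
1 = 3·204 − 13·47
1 = −13·455 + 29·204
So 204·(29) ≡ 1 (mod 455), giving 204⁻¹ ≡ 29.
x ≡ 204⁻¹·377 ≡ 29·377 ≡ 13 (mod 455).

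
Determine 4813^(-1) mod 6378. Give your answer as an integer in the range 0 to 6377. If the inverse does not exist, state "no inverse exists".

1027

Extended Euclidean algorithm:
6378 = 1·4813 + 1565
4813 = 3·1565 + 118
1565 = 13·118 + 31
118 = 3·31 + 25
31 = 1·25 + 6
25 = 4·6 + 1
6 = 6·1 + 0
The gcd is 1. Working backward:
1 = 25 − 4·6
1 = −4·31 + 5·25
1 = 5·118 − 19·31
1 = −19·1565 + 252·118
1 = 252·4813 − 775·1565
1 = −775·6378 + 1027·4813
So 4813·1027 ≡ 1 (mod 6378).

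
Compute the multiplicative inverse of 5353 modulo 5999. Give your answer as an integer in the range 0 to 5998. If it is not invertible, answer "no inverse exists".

Run Euclid on (5999, 5353):
5999 = 1*5353 + 646
5353 = 8*646 + 185
646 = 3*185 + 91
185 = 2*91 + 3
91 = 30*3 + 1
3 = 3*1 + 0
The gcd is 1. Working backward:
1 = 91 − 30·3
1 = −30·185 + 61·91
1 = 61·646 − 213·185
1 = −213·5353 + 1765·646
1 = 1765·5999 − 1978·5353
Hence 5353⁻¹ ≡ -1978 ≡ 4021 (mod 5999).

4021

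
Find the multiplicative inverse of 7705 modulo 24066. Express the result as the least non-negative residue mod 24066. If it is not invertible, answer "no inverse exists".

Extended Euclidean algorithm:
24066 = 3·7705 + 951
7705 = 8·951 + 97
951 = 9·97 + 78
97 = 1·78 + 19
78 = 4·19 + 2
19 = 9·2 + 1
2 = 2·1 + 0
The gcd is 1. Working backward:
1 = 19 − 9·2
1 = −9·78 + 37·19
1 = 37·97 − 46·78
1 = −46·951 + 451·97
1 = 451·7705 − 3654·951
1 = −3654·24066 + 11413·7705
So 7705·11413 ≡ 1 (mod 24066).

11413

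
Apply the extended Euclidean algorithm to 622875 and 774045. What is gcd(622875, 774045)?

Apply Euclid's algorithm to 774045 and 622875:
774045 = 1*622875 + 151170
622875 = 4*151170 + 18195
151170 = 8*18195 + 5610
18195 = 3*5610 + 1365
5610 = 4*1365 + 150
1365 = 9*150 + 15
150 = 10*15 + 0
gcd(622875, 774045) = 15.
Express as a combination:
15 = 1365 − 9·150
15 = −9·5610 + 37·1365
15 = 37·18195 − 120·5610
15 = −120·151170 + 997·18195
15 = 997·622875 − 4108·151170
15 = −4108·774045 + 5105·622875
So 15 = (-4108)·774045 + (5105)·622875.

15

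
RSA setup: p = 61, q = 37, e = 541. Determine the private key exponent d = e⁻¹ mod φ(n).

φ(n) = (p−1)(q−1) = 60·36 = 2160.
Need d with 541·d ≡ 1 (mod 2160). Apply the extended Euclidean algorithm:
2160 = 3*541 + 537
541 = 1*537 + 4
537 = 134*4 + 1
4 = 4*1 + 0
Back-substitute:
1 = 537 − 134·4
1 = −134·541 + 135·537
1 = 135·2160 − 539·541
So 541·(-539) ≡ 1 (mod 2160), hence d ≡ -539 ≡ 1621 (mod 2160).

1621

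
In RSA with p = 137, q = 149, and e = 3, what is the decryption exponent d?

13419

φ(n) = (p−1)(q−1) = 136·148 = 20128.
Need d with 3·d ≡ 1 (mod 20128). Apply the extended Euclidean algorithm:
20128 = 6709·3 + 1
3 = 3·1 + 0
Back-substitute:
1 = 20128 − 6709·3
So 3·(-6709) ≡ 1 (mod 20128), hence d ≡ -6709 ≡ 13419 (mod 20128).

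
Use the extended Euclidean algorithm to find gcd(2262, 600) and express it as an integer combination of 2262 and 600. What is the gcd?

Repeated division:
2262 = 3·600 + 462
600 = 1·462 + 138
462 = 3·138 + 48
138 = 2·48 + 42
48 = 1·42 + 6
42 = 7·6 + 0
gcd(2262, 600) = 6.
Working backward:
6 = 48 − 42
6 = −138 + 3·48
6 = 3·462 − 10·138
6 = −10·600 + 13·462
6 = 13·2262 − 49·600
So 6 = (13)·2262 + (-49)·600.

6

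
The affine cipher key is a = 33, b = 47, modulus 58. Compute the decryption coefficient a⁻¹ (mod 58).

51

Apply the Euclidean algorithm to 58 and 33:
58 = 1×33 + 25
33 = 1×25 + 8
25 = 3×8 + 1
8 = 8×1 + 0
Since gcd(33, 58) = 1, back-substitute to write 1 as a combination:
1 = 25 − 3·8
1 = −3·33 + 4·25
1 = 4·58 − 7·33
Thus 33·(-7) ≡ 1 (mod 58); reducing, -7 mod 58 = 51.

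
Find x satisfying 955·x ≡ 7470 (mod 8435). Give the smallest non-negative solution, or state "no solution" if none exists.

First find gcd(955, 8435):
8435 = 8·955 + 795
955 = 1·795 + 160
795 = 4·160 + 155
160 = 1·155 + 5
155 = 31·5 + 0
gcd = 5 and 5 | 7470, so solutions exist. Divide through by 5: 191x ≡ 1494 (mod 1687).
Now find 191⁻¹ mod 1687:
1687 = 8*191 + 159
191 = 1*159 + 32
159 = 4*32 + 31
32 = 1*31 + 1
31 = 31*1 + 0
Back-substitute:
1 = 32 − 31
1 = −159 + 5·32
1 = 5·191 − 6·159
1 = −6·1687 + 53·191
So 191⁻¹ ≡ 53 (mod 1687).
Then x ≡ 53·1494 ≡ 1580 (mod 1687); the smallest non-negative solution is x = 1580.

1580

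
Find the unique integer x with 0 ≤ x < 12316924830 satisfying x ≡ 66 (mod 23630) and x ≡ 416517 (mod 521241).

Write x = 66 + 23630·k. Then 23630·k ≡ 416517 − 66 ≡ 416451 (mod 521241).
Need 23630⁻¹ mod 521241. Extended Euclid on (521241, 23630):
521241 = 22×23630 + 1381
23630 = 17×1381 + 153
1381 = 9×153 + 4
153 = 38×4 + 1
4 = 4×1 + 0
Back-substitute:
1 = 153 − 38·4
1 = −38·1381 + 343·153
1 = 343·23630 − 5869·1381
1 = −5869·521241 + 129461·23630
23630⁻¹ ≡ 129461 (mod 521241), so k ≡ 129461·416451 ≡ 121317 (mod 521241).
x = 66 + 23630·121317 = 2866720776.

2866720776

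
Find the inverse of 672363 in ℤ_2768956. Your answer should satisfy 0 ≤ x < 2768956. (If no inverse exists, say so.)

Run Euclid on (2768956, 672363):
2768956 = 4·672363 + 79504
672363 = 8·79504 + 36331
79504 = 2·36331 + 6842
36331 = 5·6842 + 2121
6842 = 3·2121 + 479
2121 = 4·479 + 205
479 = 2·205 + 69
205 = 2·69 + 67
69 = 1·67 + 2
67 = 33·2 + 1
2 = 2·1 + 0
Since gcd(672363, 2768956) = 1, back-substitute to write 1 as a combination:
1 = 67 − 33·2
1 = −33·69 + 34·67
1 = 34·205 − 101·69
1 = −101·479 + 236·205
1 = 236·2121 − 1045·479
1 = −1045·6842 + 3371·2121
1 = 3371·36331 − 17900·6842
1 = −17900·79504 + 39171·36331
1 = 39171·672363 − 331268·79504
1 = −331268·2768956 + 1364243·672363
So 672363·1364243 ≡ 1 (mod 2768956).

1364243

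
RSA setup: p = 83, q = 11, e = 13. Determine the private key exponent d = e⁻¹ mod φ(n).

φ(n) = (p−1)(q−1) = 82·10 = 820.
Need d with 13·d ≡ 1 (mod 820). Apply the extended Euclidean algorithm:
820 = 63·13 + 1
13 = 13·1 + 0
Back-substitute:
1 = 820 − 63·13
So 13·(-63) ≡ 1 (mod 820), hence d ≡ -63 ≡ 757 (mod 820).

757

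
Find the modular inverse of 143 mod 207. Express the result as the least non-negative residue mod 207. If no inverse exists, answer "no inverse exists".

152

Extended Euclidean algorithm:
207 = 1·143 + 64
143 = 2·64 + 15
64 = 4·15 + 4
15 = 3·4 + 3
4 = 1·3 + 1
3 = 3·1 + 0
Since gcd(143, 207) = 1, back-substitute to write 1 as a combination:
1 = 4 − 3
1 = −15 + 4·4
1 = 4·64 − 17·15
1 = −17·143 + 38·64
1 = 38·207 − 55·143
So 143·(-55) ≡ 1 (mod 207), and -55 ≡ 152 (mod 207).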